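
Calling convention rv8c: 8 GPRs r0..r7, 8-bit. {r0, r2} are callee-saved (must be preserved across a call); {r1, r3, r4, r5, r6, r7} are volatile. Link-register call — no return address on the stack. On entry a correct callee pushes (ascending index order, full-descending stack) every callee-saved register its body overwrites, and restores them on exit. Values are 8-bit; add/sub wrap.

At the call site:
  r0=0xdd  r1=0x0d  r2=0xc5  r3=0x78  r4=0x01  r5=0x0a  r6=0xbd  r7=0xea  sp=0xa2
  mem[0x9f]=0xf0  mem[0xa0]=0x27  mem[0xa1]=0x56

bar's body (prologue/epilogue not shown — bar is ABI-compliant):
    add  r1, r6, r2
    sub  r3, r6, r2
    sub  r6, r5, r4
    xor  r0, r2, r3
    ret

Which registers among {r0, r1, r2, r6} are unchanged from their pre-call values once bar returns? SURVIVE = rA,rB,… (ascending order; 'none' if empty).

prologue: push r0 -> mem[0xa1]=0xdd, sp=0xa1
body[0] add  r1, r6, r2 -> r1=0x82
body[1] sub  r3, r6, r2 -> r3=0xf8
body[2] sub  r6, r5, r4 -> r6=0x09
body[3] xor  r0, r2, r3 -> r0=0x3d
epilogue: pop r0=0xdd, sp=0xa2
r0: callee-saved, written=True
r1: caller-saved, written=True
r2: callee-saved, written=False
r6: caller-saved, written=True

SURVIVE = r0,r2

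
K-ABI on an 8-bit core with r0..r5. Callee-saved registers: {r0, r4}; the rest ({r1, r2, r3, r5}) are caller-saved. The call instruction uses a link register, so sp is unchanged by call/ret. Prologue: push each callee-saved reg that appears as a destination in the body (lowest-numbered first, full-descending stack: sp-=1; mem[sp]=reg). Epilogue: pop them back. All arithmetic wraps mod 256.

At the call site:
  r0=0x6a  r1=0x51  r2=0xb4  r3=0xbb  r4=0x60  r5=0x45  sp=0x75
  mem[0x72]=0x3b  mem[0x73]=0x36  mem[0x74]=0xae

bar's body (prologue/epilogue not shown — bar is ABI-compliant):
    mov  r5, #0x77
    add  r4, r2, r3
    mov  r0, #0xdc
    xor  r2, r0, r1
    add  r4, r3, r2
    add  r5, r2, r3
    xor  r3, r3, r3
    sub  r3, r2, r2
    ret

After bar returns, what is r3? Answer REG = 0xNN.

prologue: push r0 → mem[0x74]=0x6a, sp=0x74
prologue: push r4 → mem[0x73]=0x60, sp=0x73
body[0] mov  r5, #0x77 → r5=0x77
body[1] add  r4, r2, r3 → r4=0x6f
body[2] mov  r0, #0xdc → r0=0xdc
body[3] xor  r2, r0, r1 → r2=0x8d
body[4] add  r4, r3, r2 → r4=0x48
body[5] add  r5, r2, r3 → r5=0x48
body[6] xor  r3, r3, r3 → r3=0x00
body[7] sub  r3, r2, r2 → r3=0x00
epilogue: pop r4=0x60, sp=0x74
epilogue: pop r0=0x6a, sp=0x75
r3 is caller-saved → body value

REG = 0x00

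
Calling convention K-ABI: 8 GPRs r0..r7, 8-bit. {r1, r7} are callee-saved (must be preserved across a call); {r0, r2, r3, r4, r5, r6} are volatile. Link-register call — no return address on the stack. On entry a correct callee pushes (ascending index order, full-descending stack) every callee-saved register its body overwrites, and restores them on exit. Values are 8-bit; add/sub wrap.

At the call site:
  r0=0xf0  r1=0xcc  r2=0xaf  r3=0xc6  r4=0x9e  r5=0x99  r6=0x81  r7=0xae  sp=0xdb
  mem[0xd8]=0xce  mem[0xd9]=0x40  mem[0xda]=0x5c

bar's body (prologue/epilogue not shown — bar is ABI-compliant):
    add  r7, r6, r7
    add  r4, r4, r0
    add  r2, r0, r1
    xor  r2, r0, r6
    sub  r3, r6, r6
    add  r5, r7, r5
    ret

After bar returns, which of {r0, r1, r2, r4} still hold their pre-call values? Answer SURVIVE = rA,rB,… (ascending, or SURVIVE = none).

prologue: push r7 → mem[0xda]=0xae, sp=0xda
body[0] add  r7, r6, r7 → r7=0x2f
body[1] add  r4, r4, r0 → r4=0x8e
body[2] add  r2, r0, r1 → r2=0xbc
body[3] xor  r2, r0, r6 → r2=0x71
body[4] sub  r3, r6, r6 → r3=0x00
body[5] add  r5, r7, r5 → r5=0xc8
epilogue: pop r7=0xae, sp=0xdb
r0: caller-saved, written=False
r1: callee-saved, written=False
r2: caller-saved, written=True
r4: caller-saved, written=True

SURVIVE = r0,r1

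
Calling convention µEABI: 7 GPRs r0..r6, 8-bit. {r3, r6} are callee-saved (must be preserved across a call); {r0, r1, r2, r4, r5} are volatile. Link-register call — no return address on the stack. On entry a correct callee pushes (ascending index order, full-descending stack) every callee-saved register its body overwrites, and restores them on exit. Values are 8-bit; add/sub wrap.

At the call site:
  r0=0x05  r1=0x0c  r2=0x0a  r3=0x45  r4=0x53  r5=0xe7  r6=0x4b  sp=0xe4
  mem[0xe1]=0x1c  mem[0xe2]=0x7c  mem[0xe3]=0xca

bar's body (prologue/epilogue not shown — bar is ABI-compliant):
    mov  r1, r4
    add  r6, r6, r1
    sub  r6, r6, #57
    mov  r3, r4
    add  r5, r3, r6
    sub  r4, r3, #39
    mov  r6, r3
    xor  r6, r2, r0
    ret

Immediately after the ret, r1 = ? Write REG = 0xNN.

prologue: push r3 → mem[0xe3]=0x45, sp=0xe3
prologue: push r6 → mem[0xe2]=0x4b, sp=0xe2
body[0] mov  r1, r4 → r1=0x53
body[1] add  r6, r6, r1 → r6=0x9e
body[2] sub  r6, r6, #57 → r6=0x65
body[3] mov  r3, r4 → r3=0x53
body[4] add  r5, r3, r6 → r5=0xb8
body[5] sub  r4, r3, #39 → r4=0x2c
body[6] mov  r6, r3 → r6=0x53
body[7] xor  r6, r2, r0 → r6=0x0f
epilogue: pop r6=0x4b, sp=0xe3
epilogue: pop r3=0x45, sp=0xe4
r1 is caller-saved → body value

REG = 0x53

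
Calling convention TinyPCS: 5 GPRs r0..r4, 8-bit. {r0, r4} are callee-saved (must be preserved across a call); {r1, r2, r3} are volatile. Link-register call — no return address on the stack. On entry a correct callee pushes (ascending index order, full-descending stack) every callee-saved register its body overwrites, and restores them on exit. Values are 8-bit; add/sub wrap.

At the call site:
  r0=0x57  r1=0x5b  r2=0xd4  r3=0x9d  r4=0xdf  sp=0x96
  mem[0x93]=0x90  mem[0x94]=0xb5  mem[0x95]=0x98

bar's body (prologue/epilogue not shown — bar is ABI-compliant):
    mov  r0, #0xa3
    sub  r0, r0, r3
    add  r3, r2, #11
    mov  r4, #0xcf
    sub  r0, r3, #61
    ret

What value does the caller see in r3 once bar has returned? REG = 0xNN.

prologue: push r0 → mem[0x95]=0x57, sp=0x95
prologue: push r4 → mem[0x94]=0xdf, sp=0x94
body[0] mov  r0, #0xa3 → r0=0xa3
body[1] sub  r0, r0, r3 → r0=0x06
body[2] add  r3, r2, #11 → r3=0xdf
body[3] mov  r4, #0xcf → r4=0xcf
body[4] sub  r0, r3, #61 → r0=0xa2
epilogue: pop r4=0xdf, sp=0x95
epilogue: pop r0=0x57, sp=0x96
r3 is caller-saved → body value

REG = 0xdf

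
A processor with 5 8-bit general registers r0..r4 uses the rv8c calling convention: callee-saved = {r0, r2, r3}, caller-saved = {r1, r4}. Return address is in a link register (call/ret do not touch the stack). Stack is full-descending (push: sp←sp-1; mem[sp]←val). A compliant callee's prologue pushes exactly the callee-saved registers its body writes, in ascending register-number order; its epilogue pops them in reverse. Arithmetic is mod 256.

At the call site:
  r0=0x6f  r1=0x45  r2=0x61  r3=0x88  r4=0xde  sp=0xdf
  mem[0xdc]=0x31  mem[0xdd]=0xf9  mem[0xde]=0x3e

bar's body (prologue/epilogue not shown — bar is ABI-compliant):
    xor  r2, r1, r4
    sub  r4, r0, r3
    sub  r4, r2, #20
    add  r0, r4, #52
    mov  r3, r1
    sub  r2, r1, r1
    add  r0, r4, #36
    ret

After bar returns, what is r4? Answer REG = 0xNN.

REG = 0x87

prologue: push r0 → mem[0xde]=0x6f, sp=0xde
prologue: push r2 → mem[0xdd]=0x61, sp=0xdd
prologue: push r3 → mem[0xdc]=0x88, sp=0xdc
body[0] xor  r2, r1, r4 → r2=0x9b
body[1] sub  r4, r0, r3 → r4=0xe7
body[2] sub  r4, r2, #20 → r4=0x87
body[3] add  r0, r4, #52 → r0=0xbb
body[4] mov  r3, r1 → r3=0x45
body[5] sub  r2, r1, r1 → r2=0x00
body[6] add  r0, r4, #36 → r0=0xab
epilogue: pop r3=0x88, sp=0xdd
epilogue: pop r2=0x61, sp=0xde
epilogue: pop r0=0x6f, sp=0xdf
r4 is caller-saved → body value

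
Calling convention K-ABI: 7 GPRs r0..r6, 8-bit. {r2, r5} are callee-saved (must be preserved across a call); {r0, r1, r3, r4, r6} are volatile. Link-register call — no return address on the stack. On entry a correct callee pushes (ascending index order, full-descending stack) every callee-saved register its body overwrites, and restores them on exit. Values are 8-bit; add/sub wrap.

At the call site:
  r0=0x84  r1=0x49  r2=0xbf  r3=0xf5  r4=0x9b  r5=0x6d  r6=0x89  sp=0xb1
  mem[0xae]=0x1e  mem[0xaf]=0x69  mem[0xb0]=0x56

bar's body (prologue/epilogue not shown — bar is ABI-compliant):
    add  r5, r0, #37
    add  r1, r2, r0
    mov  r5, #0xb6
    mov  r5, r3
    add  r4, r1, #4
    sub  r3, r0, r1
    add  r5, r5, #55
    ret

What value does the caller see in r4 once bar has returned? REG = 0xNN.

prologue: push r5 -> mem[0xb0]=0x6d, sp=0xb0
body[0] add  r5, r0, #37 -> r5=0xa9
body[1] add  r1, r2, r0 -> r1=0x43
body[2] mov  r5, #0xb6 -> r5=0xb6
body[3] mov  r5, r3 -> r5=0xf5
body[4] add  r4, r1, #4 -> r4=0x47
body[5] sub  r3, r0, r1 -> r3=0x41
body[6] add  r5, r5, #55 -> r5=0x2c
epilogue: pop r5=0x6d, sp=0xb1
r4 is caller-saved -> body value

REG = 0x47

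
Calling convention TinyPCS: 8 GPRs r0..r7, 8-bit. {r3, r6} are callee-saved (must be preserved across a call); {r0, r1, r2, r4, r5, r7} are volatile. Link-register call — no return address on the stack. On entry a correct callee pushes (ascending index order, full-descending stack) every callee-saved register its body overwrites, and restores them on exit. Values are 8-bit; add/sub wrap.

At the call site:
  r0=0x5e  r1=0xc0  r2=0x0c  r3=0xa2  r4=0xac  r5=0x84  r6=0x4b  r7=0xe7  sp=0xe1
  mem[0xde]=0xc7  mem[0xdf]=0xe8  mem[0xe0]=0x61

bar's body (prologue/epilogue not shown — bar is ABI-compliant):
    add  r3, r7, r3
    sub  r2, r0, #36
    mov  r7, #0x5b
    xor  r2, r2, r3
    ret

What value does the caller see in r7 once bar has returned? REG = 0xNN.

REG = 0x5b

prologue: push r3 → mem[0xe0]=0xa2, sp=0xe0
body[0] add  r3, r7, r3 → r3=0x89
body[1] sub  r2, r0, #36 → r2=0x3a
body[2] mov  r7, #0x5b → r7=0x5b
body[3] xor  r2, r2, r3 → r2=0xb3
epilogue: pop r3=0xa2, sp=0xe1
r7 is caller-saved → body value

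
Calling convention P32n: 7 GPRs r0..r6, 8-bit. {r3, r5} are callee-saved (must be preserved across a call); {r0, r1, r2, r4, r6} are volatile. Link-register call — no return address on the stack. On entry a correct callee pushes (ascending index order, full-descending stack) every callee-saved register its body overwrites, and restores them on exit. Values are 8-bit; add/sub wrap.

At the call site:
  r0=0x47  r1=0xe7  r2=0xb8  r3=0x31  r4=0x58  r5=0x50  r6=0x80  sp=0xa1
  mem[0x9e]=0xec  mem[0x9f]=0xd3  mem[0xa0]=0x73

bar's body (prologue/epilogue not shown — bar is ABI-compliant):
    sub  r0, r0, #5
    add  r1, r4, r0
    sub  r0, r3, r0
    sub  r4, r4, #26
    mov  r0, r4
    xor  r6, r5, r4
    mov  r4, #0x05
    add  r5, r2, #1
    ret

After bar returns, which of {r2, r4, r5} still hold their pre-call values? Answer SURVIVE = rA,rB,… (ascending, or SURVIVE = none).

SURVIVE = r2,r5

prologue: push r5 → mem[0xa0]=0x50, sp=0xa0
body[0] sub  r0, r0, #5 → r0=0x42
body[1] add  r1, r4, r0 → r1=0x9a
body[2] sub  r0, r3, r0 → r0=0xef
body[3] sub  r4, r4, #26 → r4=0x3e
body[4] mov  r0, r4 → r0=0x3e
body[5] xor  r6, r5, r4 → r6=0x6e
body[6] mov  r4, #0x05 → r4=0x05
body[7] add  r5, r2, #1 → r5=0xb9
epilogue: pop r5=0x50, sp=0xa1
r2: caller-saved, written=False
r4: caller-saved, written=True
r5: callee-saved, written=True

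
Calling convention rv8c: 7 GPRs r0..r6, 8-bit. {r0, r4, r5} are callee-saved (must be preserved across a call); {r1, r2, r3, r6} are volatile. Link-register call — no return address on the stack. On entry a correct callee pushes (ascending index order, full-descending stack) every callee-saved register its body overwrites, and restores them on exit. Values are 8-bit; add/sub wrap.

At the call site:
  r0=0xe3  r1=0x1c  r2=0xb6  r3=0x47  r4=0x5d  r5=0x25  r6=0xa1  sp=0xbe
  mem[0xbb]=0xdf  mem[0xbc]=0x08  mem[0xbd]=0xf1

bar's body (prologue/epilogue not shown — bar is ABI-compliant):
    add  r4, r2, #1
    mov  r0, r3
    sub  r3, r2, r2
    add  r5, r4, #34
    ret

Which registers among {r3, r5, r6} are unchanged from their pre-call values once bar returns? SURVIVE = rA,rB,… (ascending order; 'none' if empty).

SURVIVE = r5,r6

prologue: push r0 → mem[0xbd]=0xe3, sp=0xbd
prologue: push r4 → mem[0xbc]=0x5d, sp=0xbc
prologue: push r5 → mem[0xbb]=0x25, sp=0xbb
body[0] add  r4, r2, #1 → r4=0xb7
body[1] mov  r0, r3 → r0=0x47
body[2] sub  r3, r2, r2 → r3=0x00
body[3] add  r5, r4, #34 → r5=0xd9
epilogue: pop r5=0x25, sp=0xbc
epilogue: pop r4=0x5d, sp=0xbd
epilogue: pop r0=0xe3, sp=0xbe
r3: caller-saved, written=True
r5: callee-saved, written=True
r6: caller-saved, written=False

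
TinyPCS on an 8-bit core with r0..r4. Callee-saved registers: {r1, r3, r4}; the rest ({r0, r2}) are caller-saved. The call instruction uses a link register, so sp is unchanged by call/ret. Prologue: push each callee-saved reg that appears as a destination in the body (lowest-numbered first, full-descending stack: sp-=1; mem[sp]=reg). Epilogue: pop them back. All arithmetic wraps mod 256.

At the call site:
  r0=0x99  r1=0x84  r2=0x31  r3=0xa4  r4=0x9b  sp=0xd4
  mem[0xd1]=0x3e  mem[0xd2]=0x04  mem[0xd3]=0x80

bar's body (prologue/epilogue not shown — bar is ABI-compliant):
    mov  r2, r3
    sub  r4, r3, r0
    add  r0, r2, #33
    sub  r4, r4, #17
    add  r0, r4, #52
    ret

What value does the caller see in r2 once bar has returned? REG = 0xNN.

REG = 0xa4

prologue: push r4 -> mem[0xd3]=0x9b, sp=0xd3
body[0] mov  r2, r3 -> r2=0xa4
body[1] sub  r4, r3, r0 -> r4=0x0b
body[2] add  r0, r2, #33 -> r0=0xc5
body[3] sub  r4, r4, #17 -> r4=0xfa
body[4] add  r0, r4, #52 -> r0=0x2e
epilogue: pop r4=0x9b, sp=0xd4
r2 is caller-saved -> body value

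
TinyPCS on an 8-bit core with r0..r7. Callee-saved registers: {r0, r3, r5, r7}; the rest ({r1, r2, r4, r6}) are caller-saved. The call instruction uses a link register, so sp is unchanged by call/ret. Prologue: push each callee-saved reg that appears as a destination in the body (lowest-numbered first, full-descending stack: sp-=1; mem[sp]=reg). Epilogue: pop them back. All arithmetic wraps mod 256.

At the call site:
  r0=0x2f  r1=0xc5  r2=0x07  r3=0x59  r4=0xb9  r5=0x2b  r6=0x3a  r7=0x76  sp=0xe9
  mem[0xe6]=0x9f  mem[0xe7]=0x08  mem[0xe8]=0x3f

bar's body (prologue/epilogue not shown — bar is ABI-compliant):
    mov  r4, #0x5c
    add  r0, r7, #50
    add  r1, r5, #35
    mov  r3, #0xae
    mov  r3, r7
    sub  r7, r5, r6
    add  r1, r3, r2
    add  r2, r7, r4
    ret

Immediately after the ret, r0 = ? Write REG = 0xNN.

REG = 0x2f

prologue: push r0 → mem[0xe8]=0x2f, sp=0xe8
prologue: push r3 → mem[0xe7]=0x59, sp=0xe7
prologue: push r7 → mem[0xe6]=0x76, sp=0xe6
body[0] mov  r4, #0x5c → r4=0x5c
body[1] add  r0, r7, #50 → r0=0xa8
body[2] add  r1, r5, #35 → r1=0x4e
body[3] mov  r3, #0xae → r3=0xae
body[4] mov  r3, r7 → r3=0x76
body[5] sub  r7, r5, r6 → r7=0xf1
body[6] add  r1, r3, r2 → r1=0x7d
body[7] add  r2, r7, r4 → r2=0x4d
epilogue: pop r7=0x76, sp=0xe7
epilogue: pop r3=0x59, sp=0xe8
epilogue: pop r0=0x2f, sp=0xe9
r0 is callee-saved → restored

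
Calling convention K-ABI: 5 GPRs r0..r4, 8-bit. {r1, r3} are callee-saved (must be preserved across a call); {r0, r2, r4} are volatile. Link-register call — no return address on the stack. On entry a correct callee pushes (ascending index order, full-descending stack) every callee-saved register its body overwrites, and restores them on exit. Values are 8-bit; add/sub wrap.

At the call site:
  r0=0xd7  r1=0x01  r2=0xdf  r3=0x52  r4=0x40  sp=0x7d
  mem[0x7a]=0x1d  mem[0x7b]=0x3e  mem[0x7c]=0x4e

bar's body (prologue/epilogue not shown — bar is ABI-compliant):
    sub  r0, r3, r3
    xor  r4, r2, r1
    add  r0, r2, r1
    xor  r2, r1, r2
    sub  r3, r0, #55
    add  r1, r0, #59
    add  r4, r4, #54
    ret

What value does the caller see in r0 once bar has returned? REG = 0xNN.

prologue: push r1 → mem[0x7c]=0x01, sp=0x7c
prologue: push r3 → mem[0x7b]=0x52, sp=0x7b
body[0] sub  r0, r3, r3 → r0=0x00
body[1] xor  r4, r2, r1 → r4=0xde
body[2] add  r0, r2, r1 → r0=0xe0
body[3] xor  r2, r1, r2 → r2=0xde
body[4] sub  r3, r0, #55 → r3=0xa9
body[5] add  r1, r0, #59 → r1=0x1b
body[6] add  r4, r4, #54 → r4=0x14
epilogue: pop r3=0x52, sp=0x7c
epilogue: pop r1=0x01, sp=0x7d
r0 is caller-saved → body value

REG = 0xe0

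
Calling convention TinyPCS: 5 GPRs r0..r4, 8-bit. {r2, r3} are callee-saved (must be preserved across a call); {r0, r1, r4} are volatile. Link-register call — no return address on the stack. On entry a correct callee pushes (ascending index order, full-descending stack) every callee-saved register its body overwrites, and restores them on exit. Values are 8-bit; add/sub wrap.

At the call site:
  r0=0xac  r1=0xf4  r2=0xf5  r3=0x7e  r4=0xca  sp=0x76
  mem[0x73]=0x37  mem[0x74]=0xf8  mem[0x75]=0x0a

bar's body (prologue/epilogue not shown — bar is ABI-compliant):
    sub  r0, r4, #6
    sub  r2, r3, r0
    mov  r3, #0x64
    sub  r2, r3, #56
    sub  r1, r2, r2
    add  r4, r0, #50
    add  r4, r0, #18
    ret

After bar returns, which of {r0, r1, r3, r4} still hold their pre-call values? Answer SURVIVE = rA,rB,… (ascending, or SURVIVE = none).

SURVIVE = r3

prologue: push r2 → mem[0x75]=0xf5, sp=0x75
prologue: push r3 → mem[0x74]=0x7e, sp=0x74
body[0] sub  r0, r4, #6 → r0=0xc4
body[1] sub  r2, r3, r0 → r2=0xba
body[2] mov  r3, #0x64 → r3=0x64
body[3] sub  r2, r3, #56 → r2=0x2c
body[4] sub  r1, r2, r2 → r1=0x00
body[5] add  r4, r0, #50 → r4=0xf6
body[6] add  r4, r0, #18 → r4=0xd6
epilogue: pop r3=0x7e, sp=0x75
epilogue: pop r2=0xf5, sp=0x76
r0: caller-saved, written=True
r1: caller-saved, written=True
r3: callee-saved, written=True
r4: caller-saved, written=True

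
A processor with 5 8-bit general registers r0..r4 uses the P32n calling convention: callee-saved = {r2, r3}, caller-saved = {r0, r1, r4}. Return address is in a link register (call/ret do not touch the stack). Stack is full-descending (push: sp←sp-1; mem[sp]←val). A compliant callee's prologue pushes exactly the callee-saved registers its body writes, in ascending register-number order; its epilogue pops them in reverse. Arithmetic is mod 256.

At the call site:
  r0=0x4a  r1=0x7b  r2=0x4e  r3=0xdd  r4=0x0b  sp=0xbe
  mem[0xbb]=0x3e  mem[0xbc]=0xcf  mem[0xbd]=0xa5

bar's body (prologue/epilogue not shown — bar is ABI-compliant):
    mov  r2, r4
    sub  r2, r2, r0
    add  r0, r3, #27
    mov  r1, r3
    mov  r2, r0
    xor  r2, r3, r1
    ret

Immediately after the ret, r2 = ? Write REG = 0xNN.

prologue: push r2 → mem[0xbd]=0x4e, sp=0xbd
body[0] mov  r2, r4 → r2=0x0b
body[1] sub  r2, r2, r0 → r2=0xc1
body[2] add  r0, r3, #27 → r0=0xf8
body[3] mov  r1, r3 → r1=0xdd
body[4] mov  r2, r0 → r2=0xf8
body[5] xor  r2, r3, r1 → r2=0x00
epilogue: pop r2=0x4e, sp=0xbe
r2 is callee-saved → restored

REG = 0x4e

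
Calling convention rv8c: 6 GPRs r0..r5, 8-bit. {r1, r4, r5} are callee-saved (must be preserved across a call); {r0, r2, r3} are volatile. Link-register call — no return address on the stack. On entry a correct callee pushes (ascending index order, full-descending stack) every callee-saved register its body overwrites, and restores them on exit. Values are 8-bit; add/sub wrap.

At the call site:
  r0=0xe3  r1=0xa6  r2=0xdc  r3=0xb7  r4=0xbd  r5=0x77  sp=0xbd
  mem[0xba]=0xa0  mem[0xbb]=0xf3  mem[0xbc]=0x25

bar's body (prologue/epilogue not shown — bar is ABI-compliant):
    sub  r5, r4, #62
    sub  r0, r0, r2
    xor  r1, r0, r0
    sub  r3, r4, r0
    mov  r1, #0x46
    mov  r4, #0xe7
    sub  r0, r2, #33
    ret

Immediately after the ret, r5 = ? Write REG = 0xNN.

prologue: push r1 → mem[0xbc]=0xa6, sp=0xbc
prologue: push r4 → mem[0xbb]=0xbd, sp=0xbb
prologue: push r5 → mem[0xba]=0x77, sp=0xba
body[0] sub  r5, r4, #62 → r5=0x7f
body[1] sub  r0, r0, r2 → r0=0x07
body[2] xor  r1, r0, r0 → r1=0x00
body[3] sub  r3, r4, r0 → r3=0xb6
body[4] mov  r1, #0x46 → r1=0x46
body[5] mov  r4, #0xe7 → r4=0xe7
body[6] sub  r0, r2, #33 → r0=0xbb
epilogue: pop r5=0x77, sp=0xbb
epilogue: pop r4=0xbd, sp=0xbc
epilogue: pop r1=0xa6, sp=0xbd
r5 is callee-saved → restored

REG = 0x77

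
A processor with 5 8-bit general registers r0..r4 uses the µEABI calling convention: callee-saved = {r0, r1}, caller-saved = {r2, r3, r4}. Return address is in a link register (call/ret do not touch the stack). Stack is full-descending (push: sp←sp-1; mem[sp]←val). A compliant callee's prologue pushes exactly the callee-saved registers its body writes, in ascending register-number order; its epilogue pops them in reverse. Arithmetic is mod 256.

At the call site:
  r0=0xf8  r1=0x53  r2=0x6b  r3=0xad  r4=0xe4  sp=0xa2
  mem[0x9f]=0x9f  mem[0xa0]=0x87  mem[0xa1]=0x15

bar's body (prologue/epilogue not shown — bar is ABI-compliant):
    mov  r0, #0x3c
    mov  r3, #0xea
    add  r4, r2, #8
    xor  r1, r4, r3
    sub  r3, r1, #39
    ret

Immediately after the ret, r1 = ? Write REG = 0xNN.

REG = 0x53

prologue: push r0 -> mem[0xa1]=0xf8, sp=0xa1
prologue: push r1 -> mem[0xa0]=0x53, sp=0xa0
body[0] mov  r0, #0x3c -> r0=0x3c
body[1] mov  r3, #0xea -> r3=0xea
body[2] add  r4, r2, #8 -> r4=0x73
body[3] xor  r1, r4, r3 -> r1=0x99
body[4] sub  r3, r1, #39 -> r3=0x72
epilogue: pop r1=0x53, sp=0xa1
epilogue: pop r0=0xf8, sp=0xa2
r1 is callee-saved -> restored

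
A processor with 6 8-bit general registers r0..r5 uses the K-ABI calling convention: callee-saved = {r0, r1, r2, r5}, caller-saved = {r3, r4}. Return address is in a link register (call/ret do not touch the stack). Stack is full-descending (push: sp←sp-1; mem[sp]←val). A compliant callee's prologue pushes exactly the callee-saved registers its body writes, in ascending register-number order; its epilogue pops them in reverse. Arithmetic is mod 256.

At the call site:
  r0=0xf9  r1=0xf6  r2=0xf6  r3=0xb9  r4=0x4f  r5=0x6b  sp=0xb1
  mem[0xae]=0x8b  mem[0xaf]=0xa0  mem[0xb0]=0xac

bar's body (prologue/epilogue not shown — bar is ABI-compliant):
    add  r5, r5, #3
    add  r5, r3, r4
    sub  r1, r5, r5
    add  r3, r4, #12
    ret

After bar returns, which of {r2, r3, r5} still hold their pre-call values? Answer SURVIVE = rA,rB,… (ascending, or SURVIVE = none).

prologue: push r1 -> mem[0xb0]=0xf6, sp=0xb0
prologue: push r5 -> mem[0xaf]=0x6b, sp=0xaf
body[0] add  r5, r5, #3 -> r5=0x6e
body[1] add  r5, r3, r4 -> r5=0x08
body[2] sub  r1, r5, r5 -> r1=0x00
body[3] add  r3, r4, #12 -> r3=0x5b
epilogue: pop r5=0x6b, sp=0xb0
epilogue: pop r1=0xf6, sp=0xb1
r2: callee-saved, written=False
r3: caller-saved, written=True
r5: callee-saved, written=True

SURVIVE = r2,r5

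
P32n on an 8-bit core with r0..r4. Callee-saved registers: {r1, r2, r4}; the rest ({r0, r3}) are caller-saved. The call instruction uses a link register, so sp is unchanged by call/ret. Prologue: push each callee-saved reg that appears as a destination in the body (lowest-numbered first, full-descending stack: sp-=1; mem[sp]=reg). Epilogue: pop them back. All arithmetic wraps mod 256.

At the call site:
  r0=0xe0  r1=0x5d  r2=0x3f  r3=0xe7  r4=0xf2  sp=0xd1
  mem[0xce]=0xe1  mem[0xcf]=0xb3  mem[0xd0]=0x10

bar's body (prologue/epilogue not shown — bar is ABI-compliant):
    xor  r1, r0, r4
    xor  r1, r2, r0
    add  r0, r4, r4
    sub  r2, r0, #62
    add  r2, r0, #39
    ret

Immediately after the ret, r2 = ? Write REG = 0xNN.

REG = 0x3f

prologue: push r1 → mem[0xd0]=0x5d, sp=0xd0
prologue: push r2 → mem[0xcf]=0x3f, sp=0xcf
body[0] xor  r1, r0, r4 → r1=0x12
body[1] xor  r1, r2, r0 → r1=0xdf
body[2] add  r0, r4, r4 → r0=0xe4
body[3] sub  r2, r0, #62 → r2=0xa6
body[4] add  r2, r0, #39 → r2=0x0b
epilogue: pop r2=0x3f, sp=0xd0
epilogue: pop r1=0x5d, sp=0xd1
r2 is callee-saved → restored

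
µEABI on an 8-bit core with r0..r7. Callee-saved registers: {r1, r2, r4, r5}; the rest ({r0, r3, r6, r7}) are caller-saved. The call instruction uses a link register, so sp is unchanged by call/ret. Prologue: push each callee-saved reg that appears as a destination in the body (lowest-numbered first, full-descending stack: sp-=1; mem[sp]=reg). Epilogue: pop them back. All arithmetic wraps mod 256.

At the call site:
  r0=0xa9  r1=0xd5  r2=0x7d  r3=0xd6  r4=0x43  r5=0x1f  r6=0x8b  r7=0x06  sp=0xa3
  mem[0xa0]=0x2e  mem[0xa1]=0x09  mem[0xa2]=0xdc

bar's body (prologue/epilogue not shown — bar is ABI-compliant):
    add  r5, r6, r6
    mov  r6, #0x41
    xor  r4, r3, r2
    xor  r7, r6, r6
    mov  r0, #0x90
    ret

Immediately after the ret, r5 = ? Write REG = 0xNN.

prologue: push r4 → mem[0xa2]=0x43, sp=0xa2
prologue: push r5 → mem[0xa1]=0x1f, sp=0xa1
body[0] add  r5, r6, r6 → r5=0x16
body[1] mov  r6, #0x41 → r6=0x41
body[2] xor  r4, r3, r2 → r4=0xab
body[3] xor  r7, r6, r6 → r7=0x00
body[4] mov  r0, #0x90 → r0=0x90
epilogue: pop r5=0x1f, sp=0xa2
epilogue: pop r4=0x43, sp=0xa3
r5 is callee-saved → restored

REG = 0x1f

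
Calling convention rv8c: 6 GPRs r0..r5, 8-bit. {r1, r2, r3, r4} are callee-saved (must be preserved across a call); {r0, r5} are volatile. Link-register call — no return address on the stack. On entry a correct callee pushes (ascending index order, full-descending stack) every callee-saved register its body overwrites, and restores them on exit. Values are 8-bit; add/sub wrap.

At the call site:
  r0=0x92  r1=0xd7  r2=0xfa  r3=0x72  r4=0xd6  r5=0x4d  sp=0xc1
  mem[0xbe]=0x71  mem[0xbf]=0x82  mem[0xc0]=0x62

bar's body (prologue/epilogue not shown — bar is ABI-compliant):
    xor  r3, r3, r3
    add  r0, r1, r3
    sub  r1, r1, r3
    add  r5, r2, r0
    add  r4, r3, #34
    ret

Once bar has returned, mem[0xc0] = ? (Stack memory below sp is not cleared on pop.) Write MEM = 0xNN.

prologue: push r1 → mem[0xc0]=0xd7, sp=0xc0
prologue: push r3 → mem[0xbf]=0x72, sp=0xbf
prologue: push r4 → mem[0xbe]=0xd6, sp=0xbe
body[0] xor  r3, r3, r3 → r3=0x00
body[1] add  r0, r1, r3 → r0=0xd7
body[2] sub  r1, r1, r3 → r1=0xd7
body[3] add  r5, r2, r0 → r5=0xd1
body[4] add  r4, r3, #34 → r4=0x22
epilogue: pop r4=0xd6, sp=0xbf
epilogue: pop r3=0x72, sp=0xc0
epilogue: pop r1=0xd7, sp=0xc1
prologue pushed ['r1', 'r3', 'r4'] at ['0xc0', '0xbf', '0xbe']

MEM = 0xd7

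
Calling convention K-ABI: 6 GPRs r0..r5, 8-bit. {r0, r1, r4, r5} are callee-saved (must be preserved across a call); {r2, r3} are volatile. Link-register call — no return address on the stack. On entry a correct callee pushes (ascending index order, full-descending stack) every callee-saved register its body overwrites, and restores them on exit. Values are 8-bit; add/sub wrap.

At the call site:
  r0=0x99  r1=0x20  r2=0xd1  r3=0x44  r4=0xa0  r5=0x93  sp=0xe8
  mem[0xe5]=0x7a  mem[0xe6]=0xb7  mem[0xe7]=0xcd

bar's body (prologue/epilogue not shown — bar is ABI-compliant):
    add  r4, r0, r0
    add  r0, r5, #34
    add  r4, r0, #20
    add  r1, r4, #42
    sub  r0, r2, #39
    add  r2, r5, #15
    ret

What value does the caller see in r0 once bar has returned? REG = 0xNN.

prologue: push r0 -> mem[0xe7]=0x99, sp=0xe7
prologue: push r1 -> mem[0xe6]=0x20, sp=0xe6
prologue: push r4 -> mem[0xe5]=0xa0, sp=0xe5
body[0] add  r4, r0, r0 -> r4=0x32
body[1] add  r0, r5, #34 -> r0=0xb5
body[2] add  r4, r0, #20 -> r4=0xc9
body[3] add  r1, r4, #42 -> r1=0xf3
body[4] sub  r0, r2, #39 -> r0=0xaa
body[5] add  r2, r5, #15 -> r2=0xa2
epilogue: pop r4=0xa0, sp=0xe6
epilogue: pop r1=0x20, sp=0xe7
epilogue: pop r0=0x99, sp=0xe8
r0 is callee-saved -> restored

REG = 0x99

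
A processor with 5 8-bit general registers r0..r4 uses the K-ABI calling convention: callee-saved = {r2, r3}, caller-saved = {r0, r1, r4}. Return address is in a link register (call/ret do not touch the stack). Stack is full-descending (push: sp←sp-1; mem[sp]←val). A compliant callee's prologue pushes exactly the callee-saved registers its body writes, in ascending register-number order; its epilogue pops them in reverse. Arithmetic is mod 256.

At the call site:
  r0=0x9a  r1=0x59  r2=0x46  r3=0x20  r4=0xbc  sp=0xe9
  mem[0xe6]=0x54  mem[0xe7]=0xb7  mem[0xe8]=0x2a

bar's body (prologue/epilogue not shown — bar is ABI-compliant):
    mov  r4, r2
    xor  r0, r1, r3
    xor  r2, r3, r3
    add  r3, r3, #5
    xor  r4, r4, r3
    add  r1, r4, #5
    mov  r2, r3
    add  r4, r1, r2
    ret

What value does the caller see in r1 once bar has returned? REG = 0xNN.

REG = 0x68

prologue: push r2 -> mem[0xe8]=0x46, sp=0xe8
prologue: push r3 -> mem[0xe7]=0x20, sp=0xe7
body[0] mov  r4, r2 -> r4=0x46
body[1] xor  r0, r1, r3 -> r0=0x79
body[2] xor  r2, r3, r3 -> r2=0x00
body[3] add  r3, r3, #5 -> r3=0x25
body[4] xor  r4, r4, r3 -> r4=0x63
body[5] add  r1, r4, #5 -> r1=0x68
body[6] mov  r2, r3 -> r2=0x25
body[7] add  r4, r1, r2 -> r4=0x8d
epilogue: pop r3=0x20, sp=0xe8
epilogue: pop r2=0x46, sp=0xe9
r1 is caller-saved -> body value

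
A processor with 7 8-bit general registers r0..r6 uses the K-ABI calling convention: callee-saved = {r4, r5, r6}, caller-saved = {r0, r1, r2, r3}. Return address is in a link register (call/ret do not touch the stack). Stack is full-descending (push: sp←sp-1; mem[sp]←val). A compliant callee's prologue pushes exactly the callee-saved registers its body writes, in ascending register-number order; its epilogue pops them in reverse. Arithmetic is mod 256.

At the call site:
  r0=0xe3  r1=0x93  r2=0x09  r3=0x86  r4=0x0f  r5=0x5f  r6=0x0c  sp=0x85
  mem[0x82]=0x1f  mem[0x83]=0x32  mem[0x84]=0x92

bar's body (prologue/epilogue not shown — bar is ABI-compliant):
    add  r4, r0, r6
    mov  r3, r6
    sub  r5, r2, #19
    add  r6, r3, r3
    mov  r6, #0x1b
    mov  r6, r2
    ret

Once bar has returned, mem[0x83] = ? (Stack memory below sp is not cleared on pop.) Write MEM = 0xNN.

MEM = 0x5f

prologue: push r4 → mem[0x84]=0x0f, sp=0x84
prologue: push r5 → mem[0x83]=0x5f, sp=0x83
prologue: push r6 → mem[0x82]=0x0c, sp=0x82
body[0] add  r4, r0, r6 → r4=0xef
body[1] mov  r3, r6 → r3=0x0c
body[2] sub  r5, r2, #19 → r5=0xf6
body[3] add  r6, r3, r3 → r6=0x18
body[4] mov  r6, #0x1b → r6=0x1b
body[5] mov  r6, r2 → r6=0x09
epilogue: pop r6=0x0c, sp=0x83
epilogue: pop r5=0x5f, sp=0x84
epilogue: pop r4=0x0f, sp=0x85
prologue pushed ['r4', 'r5', 'r6'] at ['0x84', '0x83', '0x82']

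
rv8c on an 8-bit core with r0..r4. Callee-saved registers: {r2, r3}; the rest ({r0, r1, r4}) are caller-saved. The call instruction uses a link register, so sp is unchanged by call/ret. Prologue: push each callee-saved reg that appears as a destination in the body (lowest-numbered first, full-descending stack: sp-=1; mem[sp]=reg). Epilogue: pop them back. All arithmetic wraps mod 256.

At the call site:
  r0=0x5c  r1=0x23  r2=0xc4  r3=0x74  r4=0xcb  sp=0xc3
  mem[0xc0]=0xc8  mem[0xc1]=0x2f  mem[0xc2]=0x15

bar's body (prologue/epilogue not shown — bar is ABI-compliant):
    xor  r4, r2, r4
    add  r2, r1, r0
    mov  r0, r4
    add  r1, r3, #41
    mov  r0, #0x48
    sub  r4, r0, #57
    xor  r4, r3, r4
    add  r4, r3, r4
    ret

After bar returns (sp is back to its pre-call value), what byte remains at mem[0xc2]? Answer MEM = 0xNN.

MEM = 0xc4

prologue: push r2 → mem[0xc2]=0xc4, sp=0xc2
body[0] xor  r4, r2, r4 → r4=0x0f
body[1] add  r2, r1, r0 → r2=0x7f
body[2] mov  r0, r4 → r0=0x0f
body[3] add  r1, r3, #41 → r1=0x9d
body[4] mov  r0, #0x48 → r0=0x48
body[5] sub  r4, r0, #57 → r4=0x0f
body[6] xor  r4, r3, r4 → r4=0x7b
body[7] add  r4, r3, r4 → r4=0xef
epilogue: pop r2=0xc4, sp=0xc3
prologue pushed ['r2'] at ['0xc2']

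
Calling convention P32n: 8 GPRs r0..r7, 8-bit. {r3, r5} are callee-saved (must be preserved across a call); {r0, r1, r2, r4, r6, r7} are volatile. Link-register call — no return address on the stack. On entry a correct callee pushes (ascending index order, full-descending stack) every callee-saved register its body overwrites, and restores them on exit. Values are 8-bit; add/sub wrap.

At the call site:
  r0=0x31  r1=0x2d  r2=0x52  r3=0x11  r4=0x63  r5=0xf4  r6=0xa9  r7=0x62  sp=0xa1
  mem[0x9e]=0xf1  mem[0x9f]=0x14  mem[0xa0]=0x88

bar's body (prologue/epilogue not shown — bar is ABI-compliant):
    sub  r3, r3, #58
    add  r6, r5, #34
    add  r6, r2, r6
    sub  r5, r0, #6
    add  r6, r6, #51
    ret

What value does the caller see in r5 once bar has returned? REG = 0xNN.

prologue: push r3 → mem[0xa0]=0x11, sp=0xa0
prologue: push r5 → mem[0x9f]=0xf4, sp=0x9f
body[0] sub  r3, r3, #58 → r3=0xd7
body[1] add  r6, r5, #34 → r6=0x16
body[2] add  r6, r2, r6 → r6=0x68
body[3] sub  r5, r0, #6 → r5=0x2b
body[4] add  r6, r6, #51 → r6=0x9b
epilogue: pop r5=0xf4, sp=0xa0
epilogue: pop r3=0x11, sp=0xa1
r5 is callee-saved → restored

REG = 0xf4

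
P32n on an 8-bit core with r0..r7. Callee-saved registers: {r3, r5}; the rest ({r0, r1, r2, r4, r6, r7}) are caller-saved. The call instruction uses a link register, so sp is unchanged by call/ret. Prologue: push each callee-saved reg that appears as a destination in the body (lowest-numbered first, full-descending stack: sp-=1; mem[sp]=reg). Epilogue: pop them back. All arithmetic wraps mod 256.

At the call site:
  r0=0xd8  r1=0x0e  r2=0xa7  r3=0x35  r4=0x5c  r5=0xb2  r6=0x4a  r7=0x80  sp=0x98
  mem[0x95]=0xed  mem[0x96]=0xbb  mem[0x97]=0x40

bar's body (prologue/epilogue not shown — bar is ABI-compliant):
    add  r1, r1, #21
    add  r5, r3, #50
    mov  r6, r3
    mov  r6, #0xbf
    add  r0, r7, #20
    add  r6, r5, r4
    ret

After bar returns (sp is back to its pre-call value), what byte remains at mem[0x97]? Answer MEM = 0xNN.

prologue: push r5 -> mem[0x97]=0xb2, sp=0x97
body[0] add  r1, r1, #21 -> r1=0x23
body[1] add  r5, r3, #50 -> r5=0x67
body[2] mov  r6, r3 -> r6=0x35
body[3] mov  r6, #0xbf -> r6=0xbf
body[4] add  r0, r7, #20 -> r0=0x94
body[5] add  r6, r5, r4 -> r6=0xc3
epilogue: pop r5=0xb2, sp=0x98
prologue pushed ['r5'] at ['0x97']

MEM = 0xb2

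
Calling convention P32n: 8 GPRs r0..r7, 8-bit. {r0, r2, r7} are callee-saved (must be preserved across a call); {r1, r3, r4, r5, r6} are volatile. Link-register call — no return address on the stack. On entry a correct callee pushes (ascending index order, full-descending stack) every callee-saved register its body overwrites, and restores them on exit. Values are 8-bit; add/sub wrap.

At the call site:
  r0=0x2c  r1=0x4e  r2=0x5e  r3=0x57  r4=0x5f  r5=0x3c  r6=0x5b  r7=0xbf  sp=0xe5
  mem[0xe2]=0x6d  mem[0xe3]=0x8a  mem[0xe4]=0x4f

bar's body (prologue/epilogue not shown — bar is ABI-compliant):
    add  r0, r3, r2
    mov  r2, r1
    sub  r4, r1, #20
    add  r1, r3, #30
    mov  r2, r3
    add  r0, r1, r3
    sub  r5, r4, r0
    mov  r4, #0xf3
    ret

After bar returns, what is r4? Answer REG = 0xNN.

REG = 0xf3

prologue: push r0 → mem[0xe4]=0x2c, sp=0xe4
prologue: push r2 → mem[0xe3]=0x5e, sp=0xe3
body[0] add  r0, r3, r2 → r0=0xb5
body[1] mov  r2, r1 → r2=0x4e
body[2] sub  r4, r1, #20 → r4=0x3a
body[3] add  r1, r3, #30 → r1=0x75
body[4] mov  r2, r3 → r2=0x57
body[5] add  r0, r1, r3 → r0=0xcc
body[6] sub  r5, r4, r0 → r5=0x6e
body[7] mov  r4, #0xf3 → r4=0xf3
epilogue: pop r2=0x5e, sp=0xe4
epilogue: pop r0=0x2c, sp=0xe5
r4 is caller-saved → body value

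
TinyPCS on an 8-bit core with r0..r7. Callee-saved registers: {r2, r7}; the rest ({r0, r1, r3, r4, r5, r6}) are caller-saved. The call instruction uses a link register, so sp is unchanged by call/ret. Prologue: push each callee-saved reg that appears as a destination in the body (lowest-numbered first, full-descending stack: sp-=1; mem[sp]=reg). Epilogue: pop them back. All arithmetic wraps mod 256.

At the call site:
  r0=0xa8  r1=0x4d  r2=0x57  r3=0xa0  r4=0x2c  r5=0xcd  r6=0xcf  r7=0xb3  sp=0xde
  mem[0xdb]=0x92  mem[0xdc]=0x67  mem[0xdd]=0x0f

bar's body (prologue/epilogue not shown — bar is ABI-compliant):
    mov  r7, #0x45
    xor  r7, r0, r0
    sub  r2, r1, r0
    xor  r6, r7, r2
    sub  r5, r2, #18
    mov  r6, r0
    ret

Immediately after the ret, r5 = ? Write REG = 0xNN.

REG = 0x93

prologue: push r2 → mem[0xdd]=0x57, sp=0xdd
prologue: push r7 → mem[0xdc]=0xb3, sp=0xdc
body[0] mov  r7, #0x45 → r7=0x45
body[1] xor  r7, r0, r0 → r7=0x00
body[2] sub  r2, r1, r0 → r2=0xa5
body[3] xor  r6, r7, r2 → r6=0xa5
body[4] sub  r5, r2, #18 → r5=0x93
body[5] mov  r6, r0 → r6=0xa8
epilogue: pop r7=0xb3, sp=0xdd
epilogue: pop r2=0x57, sp=0xde
r5 is caller-saved → body value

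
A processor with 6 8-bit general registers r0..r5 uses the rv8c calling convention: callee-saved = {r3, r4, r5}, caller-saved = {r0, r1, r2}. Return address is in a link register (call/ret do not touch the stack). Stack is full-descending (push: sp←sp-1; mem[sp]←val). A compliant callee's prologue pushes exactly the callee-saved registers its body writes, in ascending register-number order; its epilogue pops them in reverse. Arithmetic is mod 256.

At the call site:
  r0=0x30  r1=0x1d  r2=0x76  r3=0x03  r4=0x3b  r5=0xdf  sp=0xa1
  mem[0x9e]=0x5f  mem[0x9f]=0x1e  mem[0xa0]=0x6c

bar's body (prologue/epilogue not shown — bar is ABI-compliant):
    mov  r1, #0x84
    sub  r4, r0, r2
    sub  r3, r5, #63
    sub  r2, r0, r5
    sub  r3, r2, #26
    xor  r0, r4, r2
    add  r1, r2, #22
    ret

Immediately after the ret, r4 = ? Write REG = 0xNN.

prologue: push r3 → mem[0xa0]=0x03, sp=0xa0
prologue: push r4 → mem[0x9f]=0x3b, sp=0x9f
body[0] mov  r1, #0x84 → r1=0x84
body[1] sub  r4, r0, r2 → r4=0xba
body[2] sub  r3, r5, #63 → r3=0xa0
body[3] sub  r2, r0, r5 → r2=0x51
body[4] sub  r3, r2, #26 → r3=0x37
body[5] xor  r0, r4, r2 → r0=0xeb
body[6] add  r1, r2, #22 → r1=0x67
epilogue: pop r4=0x3b, sp=0xa0
epilogue: pop r3=0x03, sp=0xa1
r4 is callee-saved → restored

REG = 0x3b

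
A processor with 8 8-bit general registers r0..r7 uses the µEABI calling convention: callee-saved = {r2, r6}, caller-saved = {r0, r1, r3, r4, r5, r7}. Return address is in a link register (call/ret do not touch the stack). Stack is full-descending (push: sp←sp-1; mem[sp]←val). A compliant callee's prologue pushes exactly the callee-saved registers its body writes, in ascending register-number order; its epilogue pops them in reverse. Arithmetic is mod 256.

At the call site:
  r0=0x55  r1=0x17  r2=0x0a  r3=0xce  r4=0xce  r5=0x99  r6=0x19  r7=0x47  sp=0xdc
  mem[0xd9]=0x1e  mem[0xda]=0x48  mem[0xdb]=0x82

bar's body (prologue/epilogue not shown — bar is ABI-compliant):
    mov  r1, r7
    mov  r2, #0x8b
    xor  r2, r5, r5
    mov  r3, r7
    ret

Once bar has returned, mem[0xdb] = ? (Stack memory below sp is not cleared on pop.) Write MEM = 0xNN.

prologue: push r2 → mem[0xdb]=0x0a, sp=0xdb
body[0] mov  r1, r7 → r1=0x47
body[1] mov  r2, #0x8b → r2=0x8b
body[2] xor  r2, r5, r5 → r2=0x00
body[3] mov  r3, r7 → r3=0x47
epilogue: pop r2=0x0a, sp=0xdc
prologue pushed ['r2'] at ['0xdb']

MEM = 0x0a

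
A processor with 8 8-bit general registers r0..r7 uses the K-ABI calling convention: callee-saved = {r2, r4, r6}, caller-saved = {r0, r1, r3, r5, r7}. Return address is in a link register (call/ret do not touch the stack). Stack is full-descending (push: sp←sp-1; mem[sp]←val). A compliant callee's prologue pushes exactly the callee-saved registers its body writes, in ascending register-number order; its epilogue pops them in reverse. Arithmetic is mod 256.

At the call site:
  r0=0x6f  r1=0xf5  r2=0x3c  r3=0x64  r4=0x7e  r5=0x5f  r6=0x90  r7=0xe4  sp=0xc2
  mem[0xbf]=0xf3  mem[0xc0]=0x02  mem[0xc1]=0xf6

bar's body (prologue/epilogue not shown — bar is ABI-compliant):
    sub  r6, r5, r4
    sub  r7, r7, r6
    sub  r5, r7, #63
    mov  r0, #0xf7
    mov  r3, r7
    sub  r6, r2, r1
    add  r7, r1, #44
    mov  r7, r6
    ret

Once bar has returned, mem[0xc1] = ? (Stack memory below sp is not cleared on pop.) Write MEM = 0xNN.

prologue: push r6 -> mem[0xc1]=0x90, sp=0xc1
body[0] sub  r6, r5, r4 -> r6=0xe1
body[1] sub  r7, r7, r6 -> r7=0x03
body[2] sub  r5, r7, #63 -> r5=0xc4
body[3] mov  r0, #0xf7 -> r0=0xf7
body[4] mov  r3, r7 -> r3=0x03
body[5] sub  r6, r2, r1 -> r6=0x47
body[6] add  r7, r1, #44 -> r7=0x21
body[7] mov  r7, r6 -> r7=0x47
epilogue: pop r6=0x90, sp=0xc2
prologue pushed ['r6'] at ['0xc1']

MEM = 0x90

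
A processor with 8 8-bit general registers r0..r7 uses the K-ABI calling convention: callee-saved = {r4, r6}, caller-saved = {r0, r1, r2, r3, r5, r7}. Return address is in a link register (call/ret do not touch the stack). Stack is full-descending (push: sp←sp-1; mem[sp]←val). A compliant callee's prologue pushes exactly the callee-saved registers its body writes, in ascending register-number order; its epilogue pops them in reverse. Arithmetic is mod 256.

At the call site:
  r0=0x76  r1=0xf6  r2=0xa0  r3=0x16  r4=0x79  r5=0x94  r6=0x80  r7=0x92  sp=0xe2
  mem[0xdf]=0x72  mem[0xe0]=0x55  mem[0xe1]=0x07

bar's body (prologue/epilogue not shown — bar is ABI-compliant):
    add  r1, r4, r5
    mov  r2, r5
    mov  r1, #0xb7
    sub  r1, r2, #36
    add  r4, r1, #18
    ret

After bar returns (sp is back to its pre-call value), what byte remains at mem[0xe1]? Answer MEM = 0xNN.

MEM = 0x79

prologue: push r4 -> mem[0xe1]=0x79, sp=0xe1
body[0] add  r1, r4, r5 -> r1=0x0d
body[1] mov  r2, r5 -> r2=0x94
body[2] mov  r1, #0xb7 -> r1=0xb7
body[3] sub  r1, r2, #36 -> r1=0x70
body[4] add  r4, r1, #18 -> r4=0x82
epilogue: pop r4=0x79, sp=0xe2
prologue pushed ['r4'] at ['0xe1']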